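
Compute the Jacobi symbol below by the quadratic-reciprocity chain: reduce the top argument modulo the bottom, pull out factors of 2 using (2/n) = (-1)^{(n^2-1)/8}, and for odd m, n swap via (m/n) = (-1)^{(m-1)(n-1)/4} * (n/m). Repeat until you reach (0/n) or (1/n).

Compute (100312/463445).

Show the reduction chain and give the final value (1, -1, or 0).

factor out 2^3: 100312 = 2^3·12539; with 463445 mod 8 = 5, (2/463445) = -1; sign now -1; continue with (12539/463445)
flip (12539/463445) -> (463445/12539): both odd, 12539 mod 4 = 3, 463445 mod 4 = 1, so the flip contributes +1; sign now -1
(463445/12539): 463445 mod 12539 = 12041, so (463445/12539) = (12041/12539)
flip (12041/12539) -> (12539/12041): both odd, 12041 mod 4 = 1, 12539 mod 4 = 3, so the flip contributes +1; sign now -1
(12539/12041): 12539 mod 12041 = 498, so (12539/12041) = (498/12041)
factor out 2^1: 498 = 2^1·249; with 12041 mod 8 = 1, (2/12041) = +1; sign now -1; continue with (249/12041)
flip (249/12041) -> (12041/249): both odd, 249 mod 4 = 1, 12041 mod 4 = 1, so the flip contributes +1; sign now -1
(12041/249): 12041 mod 249 = 89, so (12041/249) = (89/249)
flip (89/249) -> (249/89): both odd, 89 mod 4 = 1, 249 mod 4 = 1, so the flip contributes +1; sign now -1
(249/89): 249 mod 89 = 71, so (249/89) = (71/89)
flip (71/89) -> (89/71): both odd, 71 mod 4 = 3, 89 mod 4 = 1, so the flip contributes +1; sign now -1
(89/71): 89 mod 71 = 18, so (89/71) = (18/71)
factor out 2^1: 18 = 2^1·9; with 71 mod 8 = 7, (2/71) = +1; sign now -1; continue with (9/71)
flip (9/71) -> (71/9): both odd, 9 mod 4 = 1, 71 mod 4 = 3, so the flip contributes +1; sign now -1
(71/9): 71 mod 9 = 8, so (71/9) = (8/9)
factor out 2^3: 8 = 2^3·1; with 9 mod 8 = 1, (2/9) = +1; sign now -1; continue with (1/9)
reached (1/9) = 1, so the symbol is -1

-1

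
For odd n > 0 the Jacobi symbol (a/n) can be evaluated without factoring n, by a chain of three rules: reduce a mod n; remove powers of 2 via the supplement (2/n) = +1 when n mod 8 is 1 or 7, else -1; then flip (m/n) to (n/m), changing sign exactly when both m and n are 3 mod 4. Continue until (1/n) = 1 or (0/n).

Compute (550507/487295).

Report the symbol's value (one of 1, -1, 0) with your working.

-1

(550507/487295): 550507 mod 487295 = 63212, so (550507/487295) = (63212/487295)
factor out 2^2: 63212 = 2^2·15803; with 487295 mod 8 = 7, (2/487295) = +1; sign now +1; continue with (15803/487295)
flip (15803/487295) -> (487295/15803): both odd, 15803 mod 4 = 3, 487295 mod 4 = 3, so the flip contributes -1; sign now -1
(487295/15803): 487295 mod 15803 = 13205, so (487295/15803) = (13205/15803)
flip (13205/15803) -> (15803/13205): both odd, 13205 mod 4 = 1, 15803 mod 4 = 3, so the flip contributes +1; sign now -1
(15803/13205): 15803 mod 13205 = 2598, so (15803/13205) = (2598/13205)
factor out 2^1: 2598 = 2^1·1299; with 13205 mod 8 = 5, (2/13205) = -1; sign now +1; continue with (1299/13205)
flip (1299/13205) -> (13205/1299): both odd, 1299 mod 4 = 3, 13205 mod 4 = 1, so the flip contributes +1; sign now +1
(13205/1299): 13205 mod 1299 = 215, so (13205/1299) = (215/1299)
flip (215/1299) -> (1299/215): both odd, 215 mod 4 = 3, 1299 mod 4 = 3, so the flip contributes -1; sign now -1
(1299/215): 1299 mod 215 = 9, so (1299/215) = (9/215)
flip (9/215) -> (215/9): both odd, 9 mod 4 = 1, 215 mod 4 = 3, so the flip contributes +1; sign now -1
(215/9): 215 mod 9 = 8, so (215/9) = (8/9)
factor out 2^3: 8 = 2^3·1; with 9 mod 8 = 1, (2/9) = +1; sign now -1; continue with (1/9)
reached (1/9) = 1, so the symbol is -1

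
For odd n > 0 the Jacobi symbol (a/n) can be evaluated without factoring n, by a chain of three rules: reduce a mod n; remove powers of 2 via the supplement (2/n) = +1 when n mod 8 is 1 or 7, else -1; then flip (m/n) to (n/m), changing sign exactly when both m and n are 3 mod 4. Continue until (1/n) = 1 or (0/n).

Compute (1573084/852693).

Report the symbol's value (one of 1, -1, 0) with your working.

-1

(1573084/852693): 1573084 mod 852693 = 720391, so (1573084/852693) = (720391/852693)
flip (720391/852693) -> (852693/720391): both odd, 720391 mod 4 = 3, 852693 mod 4 = 1, so the flip contributes +1; sign now +1
(852693/720391): 852693 mod 720391 = 132302, so (852693/720391) = (132302/720391)
factor out 2^1: 132302 = 2^1·66151; with 720391 mod 8 = 7, (2/720391) = +1; sign now +1; continue with (66151/720391)
flip (66151/720391) -> (720391/66151): both odd, 66151 mod 4 = 3, 720391 mod 4 = 3, so the flip contributes -1; sign now -1
(720391/66151): 720391 mod 66151 = 58881, so (720391/66151) = (58881/66151)
flip (58881/66151) -> (66151/58881): both odd, 58881 mod 4 = 1, 66151 mod 4 = 3, so the flip contributes +1; sign now -1
(66151/58881): 66151 mod 58881 = 7270, so (66151/58881) = (7270/58881)
factor out 2^1: 7270 = 2^1·3635; with 58881 mod 8 = 1, (2/58881) = +1; sign now -1; continue with (3635/58881)
flip (3635/58881) -> (58881/3635): both odd, 3635 mod 4 = 3, 58881 mod 4 = 1, so the flip contributes +1; sign now -1
(58881/3635): 58881 mod 3635 = 721, so (58881/3635) = (721/3635)
flip (721/3635) -> (3635/721): both odd, 721 mod 4 = 1, 3635 mod 4 = 3, so the flip contributes +1; sign now -1
(3635/721): 3635 mod 721 = 30, so (3635/721) = (30/721)
factor out 2^1: 30 = 2^1·15; with 721 mod 8 = 1, (2/721) = +1; sign now -1; continue with (15/721)
flip (15/721) -> (721/15): both odd, 15 mod 4 = 3, 721 mod 4 = 1, so the flip contributes +1; sign now -1
(721/15): 721 mod 15 = 1, so (721/15) = (1/15)
reached (1/15) = 1, so the symbol is -1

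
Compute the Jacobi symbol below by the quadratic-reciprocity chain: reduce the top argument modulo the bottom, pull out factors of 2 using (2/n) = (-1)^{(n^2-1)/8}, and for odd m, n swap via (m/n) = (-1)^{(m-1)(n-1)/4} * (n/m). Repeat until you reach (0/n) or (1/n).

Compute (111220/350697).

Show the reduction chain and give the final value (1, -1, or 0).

111220 = 2^2·27805; (2/350697) = +1 since 350697 mod 8 = 1, so (111220/350697) = (+1)^2·(27805/350697); sign now +1
reciprocity: (27805/350697) = +1·(350697/27805) since 27805 mod 4 = 1, 350697 mod 4 = 1; sign now +1
(350697/27805) = (17037/27805)   [reduce mod 27805]
reciprocity: (17037/27805) = +1·(27805/17037) since 17037 mod 4 = 1, 27805 mod 4 = 1; sign now +1
(27805/17037) = (10768/17037)   [reduce mod 17037]
10768 = 2^4·673; (2/17037) = -1 since 17037 mod 8 = 5, so (10768/17037) = (-1)^4·(673/17037); sign now +1
reciprocity: (673/17037) = +1·(17037/673) since 673 mod 4 = 1, 17037 mod 4 = 1; sign now +1
(17037/673) = (212/673)   [reduce mod 673]
212 = 2^2·53; (2/673) = +1 since 673 mod 8 = 1, so (212/673) = (+1)^2·(53/673); sign now +1
reciprocity: (53/673) = +1·(673/53) since 53 mod 4 = 1, 673 mod 4 = 1; sign now +1
(673/53) = (37/53)   [reduce mod 53]
reciprocity: (37/53) = +1·(53/37) since 37 mod 4 = 1, 53 mod 4 = 1; sign now +1
(53/37) = (16/37)   [reduce mod 37]
16 = 2^4·1; (2/37) = -1 since 37 mod 8 = 5, so (16/37) = (-1)^4·(1/37); sign now +1
(1/37) = 1; final value = sign = +1

1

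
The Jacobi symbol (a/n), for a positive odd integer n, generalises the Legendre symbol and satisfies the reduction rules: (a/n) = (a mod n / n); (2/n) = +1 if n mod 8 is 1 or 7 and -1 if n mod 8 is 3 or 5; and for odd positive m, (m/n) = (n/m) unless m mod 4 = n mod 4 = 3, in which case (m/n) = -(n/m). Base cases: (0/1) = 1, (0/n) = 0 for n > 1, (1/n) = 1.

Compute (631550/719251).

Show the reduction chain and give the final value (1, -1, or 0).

1

631550 = 2^1·315775; (2/719251) = -1 since 719251 mod 8 = 3, so (631550/719251) = (-1)^1·(315775/719251); sign now -1
reciprocity: (315775/719251) = -1·(719251/315775) since 315775 mod 4 = 3, 719251 mod 4 = 3; sign now +1
(719251/315775) = (87701/315775)   [reduce mod 315775]
reciprocity: (87701/315775) = +1·(315775/87701) since 87701 mod 4 = 1, 315775 mod 4 = 3; sign now +1
(315775/87701) = (52672/87701)   [reduce mod 87701]
52672 = 2^6·823; (2/87701) = -1 since 87701 mod 8 = 5, so (52672/87701) = (-1)^6·(823/87701); sign now +1
reciprocity: (823/87701) = +1·(87701/823) since 823 mod 4 = 3, 87701 mod 4 = 1; sign now +1
(87701/823) = (463/823)   [reduce mod 823]
reciprocity: (463/823) = -1·(823/463) since 463 mod 4 = 3, 823 mod 4 = 3; sign now -1
(823/463) = (360/463)   [reduce mod 463]
360 = 2^3·45; (2/463) = +1 since 463 mod 8 = 7, so (360/463) = (+1)^3·(45/463); sign now -1
reciprocity: (45/463) = +1·(463/45) since 45 mod 4 = 1, 463 mod 4 = 3; sign now -1
(463/45) = (13/45)   [reduce mod 45]
reciprocity: (13/45) = +1·(45/13) since 13 mod 4 = 1, 45 mod 4 = 1; sign now -1
(45/13) = (6/13)   [reduce mod 13]
6 = 2^1·3; (2/13) = -1 since 13 mod 8 = 5, so (6/13) = (-1)^1·(3/13); sign now +1
reciprocity: (3/13) = +1·(13/3) since 3 mod 4 = 3, 13 mod 4 = 1; sign now +1
(13/3) = (1/3)   [reduce mod 3]
(1/3) = 1; final value = sign = +1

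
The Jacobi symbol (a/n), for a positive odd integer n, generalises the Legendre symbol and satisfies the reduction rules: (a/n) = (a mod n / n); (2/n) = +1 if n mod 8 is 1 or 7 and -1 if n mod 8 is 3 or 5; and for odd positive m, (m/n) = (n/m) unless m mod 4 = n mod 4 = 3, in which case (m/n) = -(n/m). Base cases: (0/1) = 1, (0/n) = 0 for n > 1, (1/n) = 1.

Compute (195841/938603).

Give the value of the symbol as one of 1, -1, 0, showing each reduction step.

0

reciprocity: (195841/938603) = +1·(938603/195841) since 195841 mod 4 = 1, 938603 mod 4 = 3; sign now +1
(938603/195841) = (155239/195841)   [reduce mod 195841]
reciprocity: (155239/195841) = +1·(195841/155239) since 155239 mod 4 = 3, 195841 mod 4 = 1; sign now +1
(195841/155239) = (40602/155239)   [reduce mod 155239]
40602 = 2^1·20301; (2/155239) = +1 since 155239 mod 8 = 7, so (40602/155239) = (+1)^1·(20301/155239); sign now +1
reciprocity: (20301/155239) = +1·(155239/20301) since 20301 mod 4 = 1, 155239 mod 4 = 3; sign now +1
(155239/20301) = (13132/20301)   [reduce mod 20301]
13132 = 2^2·3283; (2/20301) = -1 since 20301 mod 8 = 5, so (13132/20301) = (-1)^2·(3283/20301); sign now +1
reciprocity: (3283/20301) = +1·(20301/3283) since 3283 mod 4 = 3, 20301 mod 4 = 1; sign now +1
(20301/3283) = (603/3283)   [reduce mod 3283]
reciprocity: (603/3283) = -1·(3283/603) since 603 mod 4 = 3, 3283 mod 4 = 3; sign now -1
(3283/603) = (268/603)   [reduce mod 603]
268 = 2^2·67; (2/603) = -1 since 603 mod 8 = 3, so (268/603) = (-1)^2·(67/603); sign now -1
reciprocity: (67/603) = -1·(603/67) since 67 mod 4 = 3, 603 mod 4 = 3; sign now +1
(603/67) = (0/67)   [reduce mod 67]
(0/67) = 0   [gcd(a, n) > 1]; final value = 0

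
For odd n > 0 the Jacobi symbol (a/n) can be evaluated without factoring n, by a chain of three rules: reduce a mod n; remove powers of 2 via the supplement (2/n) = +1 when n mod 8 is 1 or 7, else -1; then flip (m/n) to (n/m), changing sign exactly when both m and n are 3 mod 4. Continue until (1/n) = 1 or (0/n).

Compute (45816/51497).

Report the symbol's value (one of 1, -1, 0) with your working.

0

45816 = 2^3·5727; (2/51497) = +1 since 51497 mod 8 = 1, so (45816/51497) = (+1)^3·(5727/51497); sign now +1
reciprocity: (5727/51497) = +1·(51497/5727) since 5727 mod 4 = 3, 51497 mod 4 = 1; sign now +1
(51497/5727) = (5681/5727)   [reduce mod 5727]
reciprocity: (5681/5727) = +1·(5727/5681) since 5681 mod 4 = 1, 5727 mod 4 = 3; sign now +1
(5727/5681) = (46/5681)   [reduce mod 5681]
46 = 2^1·23; (2/5681) = +1 since 5681 mod 8 = 1, so (46/5681) = (+1)^1·(23/5681); sign now +1
reciprocity: (23/5681) = +1·(5681/23) since 23 mod 4 = 3, 5681 mod 4 = 1; sign now +1
(5681/23) = (0/23)   [reduce mod 23]
(0/23) = 0   [gcd(a, n) > 1]; final value = 0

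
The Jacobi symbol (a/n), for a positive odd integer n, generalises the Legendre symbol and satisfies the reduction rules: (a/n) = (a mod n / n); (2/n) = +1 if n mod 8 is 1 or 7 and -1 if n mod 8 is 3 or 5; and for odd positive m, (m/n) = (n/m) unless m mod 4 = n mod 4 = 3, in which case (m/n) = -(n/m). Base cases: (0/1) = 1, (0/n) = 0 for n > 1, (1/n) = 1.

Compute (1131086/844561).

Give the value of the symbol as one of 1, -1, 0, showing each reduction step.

1

(1131086/844561): 1131086 mod 844561 = 286525, so (1131086/844561) = (286525/844561)
flip (286525/844561) -> (844561/286525): both odd, 286525 mod 4 = 1, 844561 mod 4 = 1, so the flip contributes +1; sign now +1
(844561/286525): 844561 mod 286525 = 271511, so (844561/286525) = (271511/286525)
flip (271511/286525) -> (286525/271511): both odd, 271511 mod 4 = 3, 286525 mod 4 = 1, so the flip contributes +1; sign now +1
(286525/271511): 286525 mod 271511 = 15014, so (286525/271511) = (15014/271511)
factor out 2^1: 15014 = 2^1·7507; with 271511 mod 8 = 7, (2/271511) = +1; sign now +1; continue with (7507/271511)
flip (7507/271511) -> (271511/7507): both odd, 7507 mod 4 = 3, 271511 mod 4 = 3, so the flip contributes -1; sign now -1
(271511/7507): 271511 mod 7507 = 1259, so (271511/7507) = (1259/7507)
flip (1259/7507) -> (7507/1259): both odd, 1259 mod 4 = 3, 7507 mod 4 = 3, so the flip contributes -1; sign now +1
(7507/1259): 7507 mod 1259 = 1212, so (7507/1259) = (1212/1259)
factor out 2^2: 1212 = 2^2·303; with 1259 mod 8 = 3, (2/1259) = -1; sign now +1; continue with (303/1259)
flip (303/1259) -> (1259/303): both odd, 303 mod 4 = 3, 1259 mod 4 = 3, so the flip contributes -1; sign now -1
(1259/303): 1259 mod 303 = 47, so (1259/303) = (47/303)
flip (47/303) -> (303/47): both odd, 47 mod 4 = 3, 303 mod 4 = 3, so the flip contributes -1; sign now +1
(303/47): 303 mod 47 = 21, so (303/47) = (21/47)
flip (21/47) -> (47/21): both odd, 21 mod 4 = 1, 47 mod 4 = 3, so the flip contributes +1; sign now +1
(47/21): 47 mod 21 = 5, so (47/21) = (5/21)
flip (5/21) -> (21/5): both odd, 5 mod 4 = 1, 21 mod 4 = 1, so the flip contributes +1; sign now +1
(21/5): 21 mod 5 = 1, so (21/5) = (1/5)
reached (1/5) = 1, so the symbol is +1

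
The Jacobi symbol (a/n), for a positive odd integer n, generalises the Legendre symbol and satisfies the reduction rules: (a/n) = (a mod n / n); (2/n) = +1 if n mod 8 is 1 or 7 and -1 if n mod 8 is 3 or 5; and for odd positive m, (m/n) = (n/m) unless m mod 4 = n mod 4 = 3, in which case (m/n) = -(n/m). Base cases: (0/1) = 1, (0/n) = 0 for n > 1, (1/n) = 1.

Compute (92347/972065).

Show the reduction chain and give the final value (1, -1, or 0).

reciprocity: (92347/972065) = +1·(972065/92347) since 92347 mod 4 = 3, 972065 mod 4 = 1; sign now +1
(972065/92347) = (48595/92347)   [reduce mod 92347]
reciprocity: (48595/92347) = -1·(92347/48595) since 48595 mod 4 = 3, 92347 mod 4 = 3; sign now -1
(92347/48595) = (43752/48595)   [reduce mod 48595]
43752 = 2^3·5469; (2/48595) = -1 since 48595 mod 8 = 3, so (43752/48595) = (-1)^3·(5469/48595); sign now +1
reciprocity: (5469/48595) = +1·(48595/5469) since 5469 mod 4 = 1, 48595 mod 4 = 3; sign now +1
(48595/5469) = (4843/5469)   [reduce mod 5469]
reciprocity: (4843/5469) = +1·(5469/4843) since 4843 mod 4 = 3, 5469 mod 4 = 1; sign now +1
(5469/4843) = (626/4843)   [reduce mod 4843]
626 = 2^1·313; (2/4843) = -1 since 4843 mod 8 = 3, so (626/4843) = (-1)^1·(313/4843); sign now -1
reciprocity: (313/4843) = +1·(4843/313) since 313 mod 4 = 1, 4843 mod 4 = 3; sign now -1
(4843/313) = (148/313)   [reduce mod 313]
148 = 2^2·37; (2/313) = +1 since 313 mod 8 = 1, so (148/313) = (+1)^2·(37/313); sign now -1
reciprocity: (37/313) = +1·(313/37) since 37 mod 4 = 1, 313 mod 4 = 1; sign now -1
(313/37) = (17/37)   [reduce mod 37]
reciprocity: (17/37) = +1·(37/17) since 17 mod 4 = 1, 37 mod 4 = 1; sign now -1
(37/17) = (3/17)   [reduce mod 17]
reciprocity: (3/17) = +1·(17/3) since 3 mod 4 = 3, 17 mod 4 = 1; sign now -1
(17/3) = (2/3)   [reduce mod 3]
2 = 2^1·1; (2/3) = -1 since 3 mod 8 = 3, so (2/3) = (-1)^1·(1/3); sign now +1
(1/3) = 1; final value = sign = +1

1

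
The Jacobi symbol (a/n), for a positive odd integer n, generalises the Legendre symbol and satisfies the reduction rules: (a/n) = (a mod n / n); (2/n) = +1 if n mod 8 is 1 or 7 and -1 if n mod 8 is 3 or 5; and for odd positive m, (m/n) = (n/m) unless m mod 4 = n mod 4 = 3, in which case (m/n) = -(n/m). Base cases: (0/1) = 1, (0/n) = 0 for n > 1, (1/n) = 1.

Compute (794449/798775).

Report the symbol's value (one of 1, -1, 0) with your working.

1

flip (794449/798775) -> (798775/794449): both odd, 794449 mod 4 = 1, 798775 mod 4 = 3, so the flip contributes +1; sign now +1
(798775/794449): 798775 mod 794449 = 4326, so (798775/794449) = (4326/794449)
factor out 2^1: 4326 = 2^1·2163; with 794449 mod 8 = 1, (2/794449) = +1; sign now +1; continue with (2163/794449)
flip (2163/794449) -> (794449/2163): both odd, 2163 mod 4 = 3, 794449 mod 4 = 1, so the flip contributes +1; sign now +1
(794449/2163): 794449 mod 2163 = 628, so (794449/2163) = (628/2163)
factor out 2^2: 628 = 2^2·157; with 2163 mod 8 = 3, (2/2163) = -1; sign now +1; continue with (157/2163)
flip (157/2163) -> (2163/157): both odd, 157 mod 4 = 1, 2163 mod 4 = 3, so the flip contributes +1; sign now +1
(2163/157): 2163 mod 157 = 122, so (2163/157) = (122/157)
factor out 2^1: 122 = 2^1·61; with 157 mod 8 = 5, (2/157) = -1; sign now -1; continue with (61/157)
flip (61/157) -> (157/61): both odd, 61 mod 4 = 1, 157 mod 4 = 1, so the flip contributes +1; sign now -1
(157/61): 157 mod 61 = 35, so (157/61) = (35/61)
flip (35/61) -> (61/35): both odd, 35 mod 4 = 3, 61 mod 4 = 1, so the flip contributes +1; sign now -1
(61/35): 61 mod 35 = 26, so (61/35) = (26/35)
factor out 2^1: 26 = 2^1·13; with 35 mod 8 = 3, (2/35) = -1; sign now +1; continue with (13/35)
flip (13/35) -> (35/13): both odd, 13 mod 4 = 1, 35 mod 4 = 3, so the flip contributes +1; sign now +1
(35/13): 35 mod 13 = 9, so (35/13) = (9/13)
flip (9/13) -> (13/9): both odd, 9 mod 4 = 1, 13 mod 4 = 1, so the flip contributes +1; sign now +1
(13/9): 13 mod 9 = 4, so (13/9) = (4/9)
factor out 2^2: 4 = 2^2·1; with 9 mod 8 = 1, (2/9) = +1; sign now +1; continue with (1/9)
reached (1/9) = 1, so the symbol is +1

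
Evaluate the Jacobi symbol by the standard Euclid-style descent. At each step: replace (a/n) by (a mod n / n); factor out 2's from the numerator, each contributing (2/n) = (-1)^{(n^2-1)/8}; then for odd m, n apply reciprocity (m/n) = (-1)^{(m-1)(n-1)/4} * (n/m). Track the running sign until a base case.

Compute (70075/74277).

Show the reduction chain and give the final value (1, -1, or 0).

flip (70075/74277) -> (74277/70075): both odd, 70075 mod 4 = 3, 74277 mod 4 = 1, so the flip contributes +1; sign now +1
(74277/70075): 74277 mod 70075 = 4202, so (74277/70075) = (4202/70075)
factor out 2^1: 4202 = 2^1·2101; with 70075 mod 8 = 3, (2/70075) = -1; sign now -1; continue with (2101/70075)
flip (2101/70075) -> (70075/2101): both odd, 2101 mod 4 = 1, 70075 mod 4 = 3, so the flip contributes +1; sign now -1
(70075/2101): 70075 mod 2101 = 742, so (70075/2101) = (742/2101)
factor out 2^1: 742 = 2^1·371; with 2101 mod 8 = 5, (2/2101) = -1; sign now +1; continue with (371/2101)
flip (371/2101) -> (2101/371): both odd, 371 mod 4 = 3, 2101 mod 4 = 1, so the flip contributes +1; sign now +1
(2101/371): 2101 mod 371 = 246, so (2101/371) = (246/371)
factor out 2^1: 246 = 2^1·123; with 371 mod 8 = 3, (2/371) = -1; sign now -1; continue with (123/371)
flip (123/371) -> (371/123): both odd, 123 mod 4 = 3, 371 mod 4 = 3, so the flip contributes -1; sign now +1
(371/123): 371 mod 123 = 2, so (371/123) = (2/123)
factor out 2^1: 2 = 2^1·1; with 123 mod 8 = 3, (2/123) = -1; sign now -1; continue with (1/123)
reached (1/123) = 1, so the symbol is -1

-1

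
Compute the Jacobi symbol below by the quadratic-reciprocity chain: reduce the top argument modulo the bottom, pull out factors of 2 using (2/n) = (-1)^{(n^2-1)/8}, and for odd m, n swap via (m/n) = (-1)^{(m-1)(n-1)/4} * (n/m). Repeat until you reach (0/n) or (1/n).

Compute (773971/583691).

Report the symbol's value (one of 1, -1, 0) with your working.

0

(773971/583691): 773971 mod 583691 = 190280, so (773971/583691) = (190280/583691)
factor out 2^3: 190280 = 2^3·23785; with 583691 mod 8 = 3, (2/583691) = -1; sign now -1; continue with (23785/583691)
flip (23785/583691) -> (583691/23785): both odd, 23785 mod 4 = 1, 583691 mod 4 = 3, so the flip contributes +1; sign now -1
(583691/23785): 583691 mod 23785 = 12851, so (583691/23785) = (12851/23785)
flip (12851/23785) -> (23785/12851): both odd, 12851 mod 4 = 3, 23785 mod 4 = 1, so the flip contributes +1; sign now -1
(23785/12851): 23785 mod 12851 = 10934, so (23785/12851) = (10934/12851)
factor out 2^1: 10934 = 2^1·5467; with 12851 mod 8 = 3, (2/12851) = -1; sign now +1; continue with (5467/12851)
flip (5467/12851) -> (12851/5467): both odd, 5467 mod 4 = 3, 12851 mod 4 = 3, so the flip contributes -1; sign now -1
(12851/5467): 12851 mod 5467 = 1917, so (12851/5467) = (1917/5467)
flip (1917/5467) -> (5467/1917): both odd, 1917 mod 4 = 1, 5467 mod 4 = 3, so the flip contributes +1; sign now -1
(5467/1917): 5467 mod 1917 = 1633, so (5467/1917) = (1633/1917)
flip (1633/1917) -> (1917/1633): both odd, 1633 mod 4 = 1, 1917 mod 4 = 1, so the flip contributes +1; sign now -1
(1917/1633): 1917 mod 1633 = 284, so (1917/1633) = (284/1633)
factor out 2^2: 284 = 2^2·71; with 1633 mod 8 = 1, (2/1633) = +1; sign now -1; continue with (71/1633)
flip (71/1633) -> (1633/71): both odd, 71 mod 4 = 3, 1633 mod 4 = 1, so the flip contributes +1; sign now -1
(1633/71): 1633 mod 71 = 0, so (1633/71) = (0/71)
reached (0/71); gcd(a, n) > 1, so (0/71) = 0 and the symbol is 0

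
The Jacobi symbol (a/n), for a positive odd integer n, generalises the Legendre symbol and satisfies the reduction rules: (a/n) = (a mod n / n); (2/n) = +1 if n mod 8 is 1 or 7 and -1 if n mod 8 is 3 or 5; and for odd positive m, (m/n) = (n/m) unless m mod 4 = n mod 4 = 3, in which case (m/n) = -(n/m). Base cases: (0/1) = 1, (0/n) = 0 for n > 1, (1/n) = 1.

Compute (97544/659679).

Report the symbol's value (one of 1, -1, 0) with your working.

97544 = 2^3·12193; (2/659679) = +1 since 659679 mod 8 = 7, so (97544/659679) = (+1)^3·(12193/659679); sign now +1
reciprocity: (12193/659679) = +1·(659679/12193) since 12193 mod 4 = 1, 659679 mod 4 = 3; sign now +1
(659679/12193) = (1257/12193)   [reduce mod 12193]
reciprocity: (1257/12193) = +1·(12193/1257) since 1257 mod 4 = 1, 12193 mod 4 = 1; sign now +1
(12193/1257) = (880/1257)   [reduce mod 1257]
880 = 2^4·55; (2/1257) = +1 since 1257 mod 8 = 1, so (880/1257) = (+1)^4·(55/1257); sign now +1
reciprocity: (55/1257) = +1·(1257/55) since 55 mod 4 = 3, 1257 mod 4 = 1; sign now +1
(1257/55) = (47/55)   [reduce mod 55]
reciprocity: (47/55) = -1·(55/47) since 47 mod 4 = 3, 55 mod 4 = 3; sign now -1
(55/47) = (8/47)   [reduce mod 47]
8 = 2^3·1; (2/47) = +1 since 47 mod 8 = 7, so (8/47) = (+1)^3·(1/47); sign now -1
(1/47) = 1; final value = sign = -1

-1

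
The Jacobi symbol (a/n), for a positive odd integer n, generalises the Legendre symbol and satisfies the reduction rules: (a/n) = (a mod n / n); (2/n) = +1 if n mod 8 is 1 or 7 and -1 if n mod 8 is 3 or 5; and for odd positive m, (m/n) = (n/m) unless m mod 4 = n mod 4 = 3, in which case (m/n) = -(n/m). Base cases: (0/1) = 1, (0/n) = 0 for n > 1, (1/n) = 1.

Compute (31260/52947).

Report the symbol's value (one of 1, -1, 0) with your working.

0

31260 = 2^2·7815; (2/52947) = -1 since 52947 mod 8 = 3, so (31260/52947) = (-1)^2·(7815/52947); sign now +1
reciprocity: (7815/52947) = -1·(52947/7815) since 7815 mod 4 = 3, 52947 mod 4 = 3; sign now -1
(52947/7815) = (6057/7815)   [reduce mod 7815]
reciprocity: (6057/7815) = +1·(7815/6057) since 6057 mod 4 = 1, 7815 mod 4 = 3; sign now -1
(7815/6057) = (1758/6057)   [reduce mod 6057]
1758 = 2^1·879; (2/6057) = +1 since 6057 mod 8 = 1, so (1758/6057) = (+1)^1·(879/6057); sign now -1
reciprocity: (879/6057) = +1·(6057/879) since 879 mod 4 = 3, 6057 mod 4 = 1; sign now -1
(6057/879) = (783/879)   [reduce mod 879]
reciprocity: (783/879) = -1·(879/783) since 783 mod 4 = 3, 879 mod 4 = 3; sign now +1
(879/783) = (96/783)   [reduce mod 783]
96 = 2^5·3; (2/783) = +1 since 783 mod 8 = 7, so (96/783) = (+1)^5·(3/783); sign now +1
reciprocity: (3/783) = -1·(783/3) since 3 mod 4 = 3, 783 mod 4 = 3; sign now -1
(783/3) = (0/3)   [reduce mod 3]
(0/3) = 0   [gcd(a, n) > 1]; final value = 0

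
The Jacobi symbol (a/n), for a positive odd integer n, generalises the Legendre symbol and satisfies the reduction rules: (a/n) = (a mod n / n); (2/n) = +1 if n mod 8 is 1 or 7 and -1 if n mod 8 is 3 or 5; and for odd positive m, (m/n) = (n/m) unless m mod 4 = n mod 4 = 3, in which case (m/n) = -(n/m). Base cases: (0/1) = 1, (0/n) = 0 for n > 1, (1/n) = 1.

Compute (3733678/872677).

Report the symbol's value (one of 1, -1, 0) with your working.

(3733678/872677) = (242970/872677)   [reduce mod 872677]
242970 = 2^1·121485; (2/872677) = -1 since 872677 mod 8 = 5, so (242970/872677) = (-1)^1·(121485/872677); sign now -1
reciprocity: (121485/872677) = +1·(872677/121485) since 121485 mod 4 = 1, 872677 mod 4 = 1; sign now -1
(872677/121485) = (22282/121485)   [reduce mod 121485]
22282 = 2^1·11141; (2/121485) = -1 since 121485 mod 8 = 5, so (22282/121485) = (-1)^1·(11141/121485); sign now +1
reciprocity: (11141/121485) = +1·(121485/11141) since 11141 mod 4 = 1, 121485 mod 4 = 1; sign now +1
(121485/11141) = (10075/11141)   [reduce mod 11141]
reciprocity: (10075/11141) = +1·(11141/10075) since 10075 mod 4 = 3, 11141 mod 4 = 1; sign now +1
(11141/10075) = (1066/10075)   [reduce mod 10075]
1066 = 2^1·533; (2/10075) = -1 since 10075 mod 8 = 3, so (1066/10075) = (-1)^1·(533/10075); sign now -1
reciprocity: (533/10075) = +1·(10075/533) since 533 mod 4 = 1, 10075 mod 4 = 3; sign now -1
(10075/533) = (481/533)   [reduce mod 533]
reciprocity: (481/533) = +1·(533/481) since 481 mod 4 = 1, 533 mod 4 = 1; sign now -1
(533/481) = (52/481)   [reduce mod 481]
52 = 2^2·13; (2/481) = +1 since 481 mod 8 = 1, so (52/481) = (+1)^2·(13/481); sign now -1
reciprocity: (13/481) = +1·(481/13) since 13 mod 4 = 1, 481 mod 4 = 1; sign now -1
(481/13) = (0/13)   [reduce mod 13]
(0/13) = 0   [gcd(a, n) > 1]; final value = 0

0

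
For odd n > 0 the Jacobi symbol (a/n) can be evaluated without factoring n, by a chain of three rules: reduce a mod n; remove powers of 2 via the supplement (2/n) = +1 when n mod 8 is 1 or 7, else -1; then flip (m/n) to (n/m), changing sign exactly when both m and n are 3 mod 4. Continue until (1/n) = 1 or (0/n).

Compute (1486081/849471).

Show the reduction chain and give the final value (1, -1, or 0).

(1486081/849471): 1486081 mod 849471 = 636610, so (1486081/849471) = (636610/849471)
factor out 2^1: 636610 = 2^1·318305; with 849471 mod 8 = 7, (2/849471) = +1; sign now +1; continue with (318305/849471)
flip (318305/849471) -> (849471/318305): both odd, 318305 mod 4 = 1, 849471 mod 4 = 3, so the flip contributes +1; sign now +1
(849471/318305): 849471 mod 318305 = 212861, so (849471/318305) = (212861/318305)
flip (212861/318305) -> (318305/212861): both odd, 212861 mod 4 = 1, 318305 mod 4 = 1, so the flip contributes +1; sign now +1
(318305/212861): 318305 mod 212861 = 105444, so (318305/212861) = (105444/212861)
factor out 2^2: 105444 = 2^2·26361; with 212861 mod 8 = 5, (2/212861) = -1; sign now +1; continue with (26361/212861)
flip (26361/212861) -> (212861/26361): both odd, 26361 mod 4 = 1, 212861 mod 4 = 1, so the flip contributes +1; sign now +1
(212861/26361): 212861 mod 26361 = 1973, so (212861/26361) = (1973/26361)
flip (1973/26361) -> (26361/1973): both odd, 1973 mod 4 = 1, 26361 mod 4 = 1, so the flip contributes +1; sign now +1
(26361/1973): 26361 mod 1973 = 712, so (26361/1973) = (712/1973)
factor out 2^3: 712 = 2^3·89; with 1973 mod 8 = 5, (2/1973) = -1; sign now -1; continue with (89/1973)
flip (89/1973) -> (1973/89): both odd, 89 mod 4 = 1, 1973 mod 4 = 1, so the flip contributes +1; sign now -1
(1973/89): 1973 mod 89 = 15, so (1973/89) = (15/89)
flip (15/89) -> (89/15): both odd, 15 mod 4 = 3, 89 mod 4 = 1, so the flip contributes +1; sign now -1
(89/15): 89 mod 15 = 14, so (89/15) = (14/15)
factor out 2^1: 14 = 2^1·7; with 15 mod 8 = 7, (2/15) = +1; sign now -1; continue with (7/15)
flip (7/15) -> (15/7): both odd, 7 mod 4 = 3, 15 mod 4 = 3, so the flip contributes -1; sign now +1
(15/7): 15 mod 7 = 1, so (15/7) = (1/7)
reached (1/7) = 1, so the symbol is +1

1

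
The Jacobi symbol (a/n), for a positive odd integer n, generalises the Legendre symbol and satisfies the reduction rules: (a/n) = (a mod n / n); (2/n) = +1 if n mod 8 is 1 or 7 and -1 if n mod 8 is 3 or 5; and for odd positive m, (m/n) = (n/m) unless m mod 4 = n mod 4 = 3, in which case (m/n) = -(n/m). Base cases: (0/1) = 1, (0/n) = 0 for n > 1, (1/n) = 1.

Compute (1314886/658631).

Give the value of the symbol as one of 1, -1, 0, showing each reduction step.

(1314886/658631) = (656255/658631)   [reduce mod 658631]
reciprocity: (656255/658631) = -1·(658631/656255) since 656255 mod 4 = 3, 658631 mod 4 = 3; sign now -1
(658631/656255) = (2376/656255)   [reduce mod 656255]
2376 = 2^3·297; (2/656255) = +1 since 656255 mod 8 = 7, so (2376/656255) = (+1)^3·(297/656255); sign now -1
reciprocity: (297/656255) = +1·(656255/297) since 297 mod 4 = 1, 656255 mod 4 = 3; sign now -1
(656255/297) = (182/297)   [reduce mod 297]
182 = 2^1·91; (2/297) = +1 since 297 mod 8 = 1, so (182/297) = (+1)^1·(91/297); sign now -1
reciprocity: (91/297) = +1·(297/91) since 91 mod 4 = 3, 297 mod 4 = 1; sign now -1
(297/91) = (24/91)   [reduce mod 91]
24 = 2^3·3; (2/91) = -1 since 91 mod 8 = 3, so (24/91) = (-1)^3·(3/91); sign now +1
reciprocity: (3/91) = -1·(91/3) since 3 mod 4 = 3, 91 mod 4 = 3; sign now -1
(91/3) = (1/3)   [reduce mod 3]
(1/3) = 1; final value = sign = -1

-1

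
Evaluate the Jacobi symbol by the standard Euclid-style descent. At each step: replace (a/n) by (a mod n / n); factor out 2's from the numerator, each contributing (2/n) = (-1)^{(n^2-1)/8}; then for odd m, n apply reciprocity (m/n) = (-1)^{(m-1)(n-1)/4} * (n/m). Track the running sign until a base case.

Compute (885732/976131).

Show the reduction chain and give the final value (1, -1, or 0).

0

885732 = 2^2·221433; (2/976131) = -1 since 976131 mod 8 = 3, so (885732/976131) = (-1)^2·(221433/976131); sign now +1
reciprocity: (221433/976131) = +1·(976131/221433) since 221433 mod 4 = 1, 976131 mod 4 = 3; sign now +1
(976131/221433) = (90399/221433)   [reduce mod 221433]
reciprocity: (90399/221433) = +1·(221433/90399) since 90399 mod 4 = 3, 221433 mod 4 = 1; sign now +1
(221433/90399) = (40635/90399)   [reduce mod 90399]
reciprocity: (40635/90399) = -1·(90399/40635) since 40635 mod 4 = 3, 90399 mod 4 = 3; sign now -1
(90399/40635) = (9129/40635)   [reduce mod 40635]
reciprocity: (9129/40635) = +1·(40635/9129) since 9129 mod 4 = 1, 40635 mod 4 = 3; sign now -1
(40635/9129) = (4119/9129)   [reduce mod 9129]
reciprocity: (4119/9129) = +1·(9129/4119) since 4119 mod 4 = 3, 9129 mod 4 = 1; sign now -1
(9129/4119) = (891/4119)   [reduce mod 4119]
reciprocity: (891/4119) = -1·(4119/891) since 891 mod 4 = 3, 4119 mod 4 = 3; sign now +1
(4119/891) = (555/891)   [reduce mod 891]
reciprocity: (555/891) = -1·(891/555) since 555 mod 4 = 3, 891 mod 4 = 3; sign now -1
(891/555) = (336/555)   [reduce mod 555]
336 = 2^4·21; (2/555) = -1 since 555 mod 8 = 3, so (336/555) = (-1)^4·(21/555); sign now -1
reciprocity: (21/555) = +1·(555/21) since 21 mod 4 = 1, 555 mod 4 = 3; sign now -1
(555/21) = (9/21)   [reduce mod 21]
reciprocity: (9/21) = +1·(21/9) since 9 mod 4 = 1, 21 mod 4 = 1; sign now -1
(21/9) = (3/9)   [reduce mod 9]
reciprocity: (3/9) = +1·(9/3) since 3 mod 4 = 3, 9 mod 4 = 1; sign now -1
(9/3) = (0/3)   [reduce mod 3]
(0/3) = 0   [gcd(a, n) > 1]; final value = 0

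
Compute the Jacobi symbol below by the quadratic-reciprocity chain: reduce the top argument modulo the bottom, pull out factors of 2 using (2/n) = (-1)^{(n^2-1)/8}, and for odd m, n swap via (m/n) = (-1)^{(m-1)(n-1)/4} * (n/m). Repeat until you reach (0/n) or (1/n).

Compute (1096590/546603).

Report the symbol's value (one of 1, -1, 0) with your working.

0

(1096590/546603): 1096590 mod 546603 = 3384, so (1096590/546603) = (3384/546603)
factor out 2^3: 3384 = 2^3·423; with 546603 mod 8 = 3, (2/546603) = -1; sign now -1; continue with (423/546603)
flip (423/546603) -> (546603/423): both odd, 423 mod 4 = 3, 546603 mod 4 = 3, so the flip contributes -1; sign now +1
(546603/423): 546603 mod 423 = 87, so (546603/423) = (87/423)
flip (87/423) -> (423/87): both odd, 87 mod 4 = 3, 423 mod 4 = 3, so the flip contributes -1; sign now -1
(423/87): 423 mod 87 = 75, so (423/87) = (75/87)
flip (75/87) -> (87/75): both odd, 75 mod 4 = 3, 87 mod 4 = 3, so the flip contributes -1; sign now +1
(87/75): 87 mod 75 = 12, so (87/75) = (12/75)
factor out 2^2: 12 = 2^2·3; with 75 mod 8 = 3, (2/75) = -1; sign now +1; continue with (3/75)
flip (3/75) -> (75/3): both odd, 3 mod 4 = 3, 75 mod 4 = 3, so the flip contributes -1; sign now -1
(75/3): 75 mod 3 = 0, so (75/3) = (0/3)
reached (0/3); gcd(a, n) > 1, so (0/3) = 0 and the symbol is 0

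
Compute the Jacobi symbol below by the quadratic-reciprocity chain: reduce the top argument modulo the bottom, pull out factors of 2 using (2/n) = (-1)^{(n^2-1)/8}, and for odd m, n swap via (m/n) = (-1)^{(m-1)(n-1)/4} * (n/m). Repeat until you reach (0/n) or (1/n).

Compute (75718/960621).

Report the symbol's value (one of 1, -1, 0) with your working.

75718 = 2^1·37859; (2/960621) = -1 since 960621 mod 8 = 5, so (75718/960621) = (-1)^1·(37859/960621); sign now -1
reciprocity: (37859/960621) = +1·(960621/37859) since 37859 mod 4 = 3, 960621 mod 4 = 1; sign now -1
(960621/37859) = (14146/37859)   [reduce mod 37859]
14146 = 2^1·7073; (2/37859) = -1 since 37859 mod 8 = 3, so (14146/37859) = (-1)^1·(7073/37859); sign now +1
reciprocity: (7073/37859) = +1·(37859/7073) since 7073 mod 4 = 1, 37859 mod 4 = 3; sign now +1
(37859/7073) = (2494/7073)   [reduce mod 7073]
2494 = 2^1·1247; (2/7073) = +1 since 7073 mod 8 = 1, so (2494/7073) = (+1)^1·(1247/7073); sign now +1
reciprocity: (1247/7073) = +1·(7073/1247) since 1247 mod 4 = 3, 7073 mod 4 = 1; sign now +1
(7073/1247) = (838/1247)   [reduce mod 1247]
838 = 2^1·419; (2/1247) = +1 since 1247 mod 8 = 7, so (838/1247) = (+1)^1·(419/1247); sign now +1
reciprocity: (419/1247) = -1·(1247/419) since 419 mod 4 = 3, 1247 mod 4 = 3; sign now -1
(1247/419) = (409/419)   [reduce mod 419]
reciprocity: (409/419) = +1·(419/409) since 409 mod 4 = 1, 419 mod 4 = 3; sign now -1
(419/409) = (10/409)   [reduce mod 409]
10 = 2^1·5; (2/409) = +1 since 409 mod 8 = 1, so (10/409) = (+1)^1·(5/409); sign now -1
reciprocity: (5/409) = +1·(409/5) since 5 mod 4 = 1, 409 mod 4 = 1; sign now -1
(409/5) = (4/5)   [reduce mod 5]
4 = 2^2·1; (2/5) = -1 since 5 mod 8 = 5, so (4/5) = (-1)^2·(1/5); sign now -1
(1/5) = 1; final value = sign = -1

-1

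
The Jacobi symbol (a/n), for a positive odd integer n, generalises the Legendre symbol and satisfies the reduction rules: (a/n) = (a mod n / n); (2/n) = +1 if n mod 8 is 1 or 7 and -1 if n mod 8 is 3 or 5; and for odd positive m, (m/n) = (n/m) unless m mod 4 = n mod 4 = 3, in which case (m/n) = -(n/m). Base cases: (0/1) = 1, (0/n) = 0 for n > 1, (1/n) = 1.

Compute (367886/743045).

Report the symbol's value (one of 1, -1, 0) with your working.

factor out 2^1: 367886 = 2^1·183943; with 743045 mod 8 = 5, (2/743045) = -1; sign now -1; continue with (183943/743045)
flip (183943/743045) -> (743045/183943): both odd, 183943 mod 4 = 3, 743045 mod 4 = 1, so the flip contributes +1; sign now -1
(743045/183943): 743045 mod 183943 = 7273, so (743045/183943) = (7273/183943)
flip (7273/183943) -> (183943/7273): both odd, 7273 mod 4 = 1, 183943 mod 4 = 3, so the flip contributes +1; sign now -1
(183943/7273): 183943 mod 7273 = 2118, so (183943/7273) = (2118/7273)
factor out 2^1: 2118 = 2^1·1059; with 7273 mod 8 = 1, (2/7273) = +1; sign now -1; continue with (1059/7273)
flip (1059/7273) -> (7273/1059): both odd, 1059 mod 4 = 3, 7273 mod 4 = 1, so the flip contributes +1; sign now -1
(7273/1059): 7273 mod 1059 = 919, so (7273/1059) = (919/1059)
flip (919/1059) -> (1059/919): both odd, 919 mod 4 = 3, 1059 mod 4 = 3, so the flip contributes -1; sign now +1
(1059/919): 1059 mod 919 = 140, so (1059/919) = (140/919)
factor out 2^2: 140 = 2^2·35; with 919 mod 8 = 7, (2/919) = +1; sign now +1; continue with (35/919)
flip (35/919) -> (919/35): both odd, 35 mod 4 = 3, 919 mod 4 = 3, so the flip contributes -1; sign now -1
(919/35): 919 mod 35 = 9, so (919/35) = (9/35)
flip (9/35) -> (35/9): both odd, 9 mod 4 = 1, 35 mod 4 = 3, so the flip contributes +1; sign now -1
(35/9): 35 mod 9 = 8, so (35/9) = (8/9)
factor out 2^3: 8 = 2^3·1; with 9 mod 8 = 1, (2/9) = +1; sign now -1; continue with (1/9)
reached (1/9) = 1, so the symbol is -1

-1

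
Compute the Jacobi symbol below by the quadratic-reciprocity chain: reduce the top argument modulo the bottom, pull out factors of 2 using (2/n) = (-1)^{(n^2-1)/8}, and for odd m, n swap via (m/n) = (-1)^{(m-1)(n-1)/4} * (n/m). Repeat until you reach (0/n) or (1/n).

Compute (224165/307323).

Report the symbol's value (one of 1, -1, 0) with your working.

-1

flip (224165/307323) -> (307323/224165): both odd, 224165 mod 4 = 1, 307323 mod 4 = 3, so the flip contributes +1; sign now +1
(307323/224165): 307323 mod 224165 = 83158, so (307323/224165) = (83158/224165)
factor out 2^1: 83158 = 2^1·41579; with 224165 mod 8 = 5, (2/224165) = -1; sign now -1; continue with (41579/224165)
flip (41579/224165) -> (224165/41579): both odd, 41579 mod 4 = 3, 224165 mod 4 = 1, so the flip contributes +1; sign now -1
(224165/41579): 224165 mod 41579 = 16270, so (224165/41579) = (16270/41579)
factor out 2^1: 16270 = 2^1·8135; with 41579 mod 8 = 3, (2/41579) = -1; sign now +1; continue with (8135/41579)
flip (8135/41579) -> (41579/8135): both odd, 8135 mod 4 = 3, 41579 mod 4 = 3, so the flip contributes -1; sign now -1
(41579/8135): 41579 mod 8135 = 904, so (41579/8135) = (904/8135)
factor out 2^3: 904 = 2^3·113; with 8135 mod 8 = 7, (2/8135) = +1; sign now -1; continue with (113/8135)
flip (113/8135) -> (8135/113): both odd, 113 mod 4 = 1, 8135 mod 4 = 3, so the flip contributes +1; sign now -1
(8135/113): 8135 mod 113 = 112, so (8135/113) = (112/113)
factor out 2^4: 112 = 2^4·7; with 113 mod 8 = 1, (2/113) = +1; sign now -1; continue with (7/113)
flip (7/113) -> (113/7): both odd, 7 mod 4 = 3, 113 mod 4 = 1, so the flip contributes +1; sign now -1
(113/7): 113 mod 7 = 1, so (113/7) = (1/7)
reached (1/7) = 1, so the symbol is -1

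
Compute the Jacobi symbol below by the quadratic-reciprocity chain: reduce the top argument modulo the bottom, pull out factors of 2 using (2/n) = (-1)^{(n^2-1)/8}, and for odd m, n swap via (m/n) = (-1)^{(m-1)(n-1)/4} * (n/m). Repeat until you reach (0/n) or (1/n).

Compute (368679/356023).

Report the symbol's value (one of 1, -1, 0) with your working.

-1

(368679/356023) = (12656/356023)   [reduce mod 356023]
12656 = 2^4·791; (2/356023) = +1 since 356023 mod 8 = 7, so (12656/356023) = (+1)^4·(791/356023); sign now +1
reciprocity: (791/356023) = -1·(356023/791) since 791 mod 4 = 3, 356023 mod 4 = 3; sign now -1
(356023/791) = (73/791)   [reduce mod 791]
reciprocity: (73/791) = +1·(791/73) since 73 mod 4 = 1, 791 mod 4 = 3; sign now -1
(791/73) = (61/73)   [reduce mod 73]
reciprocity: (61/73) = +1·(73/61) since 61 mod 4 = 1, 73 mod 4 = 1; sign now -1
(73/61) = (12/61)   [reduce mod 61]
12 = 2^2·3; (2/61) = -1 since 61 mod 8 = 5, so (12/61) = (-1)^2·(3/61); sign now -1
reciprocity: (3/61) = +1·(61/3) since 3 mod 4 = 3, 61 mod 4 = 1; sign now -1
(61/3) = (1/3)   [reduce mod 3]
(1/3) = 1; final value = sign = -1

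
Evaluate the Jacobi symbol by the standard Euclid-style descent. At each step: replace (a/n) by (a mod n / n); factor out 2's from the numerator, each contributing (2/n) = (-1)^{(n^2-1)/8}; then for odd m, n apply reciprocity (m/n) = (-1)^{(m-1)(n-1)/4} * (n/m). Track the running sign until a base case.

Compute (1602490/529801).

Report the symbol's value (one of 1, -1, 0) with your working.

(1602490/529801): 1602490 mod 529801 = 13087, so (1602490/529801) = (13087/529801)
flip (13087/529801) -> (529801/13087): both odd, 13087 mod 4 = 3, 529801 mod 4 = 1, so the flip contributes +1; sign now +1
(529801/13087): 529801 mod 13087 = 6321, so (529801/13087) = (6321/13087)
flip (6321/13087) -> (13087/6321): both odd, 6321 mod 4 = 1, 13087 mod 4 = 3, so the flip contributes +1; sign now +1
(13087/6321): 13087 mod 6321 = 445, so (13087/6321) = (445/6321)
flip (445/6321) -> (6321/445): both odd, 445 mod 4 = 1, 6321 mod 4 = 1, so the flip contributes +1; sign now +1
(6321/445): 6321 mod 445 = 91, so (6321/445) = (91/445)
flip (91/445) -> (445/91): both odd, 91 mod 4 = 3, 445 mod 4 = 1, so the flip contributes +1; sign now +1
(445/91): 445 mod 91 = 81, so (445/91) = (81/91)
flip (81/91) -> (91/81): both odd, 81 mod 4 = 1, 91 mod 4 = 3, so the flip contributes +1; sign now +1
(91/81): 91 mod 81 = 10, so (91/81) = (10/81)
factor out 2^1: 10 = 2^1·5; with 81 mod 8 = 1, (2/81) = +1; sign now +1; continue with (5/81)
flip (5/81) -> (81/5): both odd, 5 mod 4 = 1, 81 mod 4 = 1, so the flip contributes +1; sign now +1
(81/5): 81 mod 5 = 1, so (81/5) = (1/5)
reached (1/5) = 1, so the symbol is +1

1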